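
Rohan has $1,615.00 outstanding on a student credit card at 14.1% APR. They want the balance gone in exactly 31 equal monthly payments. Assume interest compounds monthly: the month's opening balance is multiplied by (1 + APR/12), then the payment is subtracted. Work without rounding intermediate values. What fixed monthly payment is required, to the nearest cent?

$62.46

Monthly rate r = 14.1%/12 = 1.175% = 0.01175.
Level-payment amortization: P = B₀·r / (1 − (1+r)^(−n)) = 1615.00·0.01175 / (1 − 1.01175^(−31)).
Denominator 1 − (1+r)^(−31) = 0.303805809.
P = 18.9763 / 0.303805809 ≈ 62.46.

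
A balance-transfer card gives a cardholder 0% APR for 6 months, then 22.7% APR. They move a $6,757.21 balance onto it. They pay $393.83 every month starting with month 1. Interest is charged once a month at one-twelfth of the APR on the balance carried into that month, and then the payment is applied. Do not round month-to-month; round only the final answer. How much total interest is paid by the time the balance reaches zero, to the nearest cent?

$588.81

Promo months 1–6 at r₀ = 0%/12 = 0; months 7+ at r₁ = 22.7%/12 = 0.0189167.
After month 6 (no interest yet): B = $6,757.21 − 6·$393.83 = $4,394.23.
Then at r₁ with $393.83/mo: n₂ = −ln(1 − r₁·B/P)/ln(1+r₁) ≈ 12.65 → 13 more payments.
Total paid = 18·$393.83 + $257.08 = $7,346.02; interest = $7,346.02 − $6,757.21 = $588.81.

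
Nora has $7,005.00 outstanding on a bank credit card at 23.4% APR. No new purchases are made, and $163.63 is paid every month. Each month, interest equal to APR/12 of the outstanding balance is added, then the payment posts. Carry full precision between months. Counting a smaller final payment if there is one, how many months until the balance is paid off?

94 months

Monthly rate r = 23.4%/12 = 1.95% = 0.0195.
Recurrence: B ← B·(1+r) − $163.63.
Month 1: interest $136.60; balance after payment $6,977.97.
Month 2: interest $136.07; balance after payment $6,950.41.
Closed form: n = −ln(1 − rB₀/P)/ln(1+r) = −ln(0.16521)/ln(1.0195) ≈ 93.234, so the balance reaches zero during payment 94.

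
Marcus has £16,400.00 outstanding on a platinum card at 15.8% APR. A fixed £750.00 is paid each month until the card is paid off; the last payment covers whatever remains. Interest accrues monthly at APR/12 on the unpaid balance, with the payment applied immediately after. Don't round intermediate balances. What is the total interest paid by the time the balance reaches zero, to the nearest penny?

£3,068.85

Monthly rate r = 15.8%/12 = 1.31667% = 0.0131667.
Payoff takes n = ⌈−ln(1 − rB₀/P)/ln(1+r)⌉ = ⌈25.958⌉ = 26 payments; the last is £718.85.
Total paid = 25·£750.00 + £718.85 = £19,468.85.
Total interest = total paid − principal = £19,468.85 − £16,400.00 = £3,068.85.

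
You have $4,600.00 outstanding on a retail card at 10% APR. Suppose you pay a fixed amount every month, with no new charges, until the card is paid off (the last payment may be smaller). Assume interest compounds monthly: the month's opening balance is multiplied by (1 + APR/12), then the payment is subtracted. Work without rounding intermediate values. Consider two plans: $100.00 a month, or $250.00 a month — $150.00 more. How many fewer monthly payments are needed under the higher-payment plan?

38 fewer payments

Monthly rate r = 10%/12 = 0.833333% = 0.00833333.
At $100.00/mo: n = ⌈−ln(1 − rB₀/P)/ln(1+r)⌉ = 59 payments (last $25.34); total interest = total paid − $4,600.00 = $1,225.34.
At $250.00/mo: 21 payments (last $14.28); total interest $414.28.
Payments saved = 59 − 21 = 38.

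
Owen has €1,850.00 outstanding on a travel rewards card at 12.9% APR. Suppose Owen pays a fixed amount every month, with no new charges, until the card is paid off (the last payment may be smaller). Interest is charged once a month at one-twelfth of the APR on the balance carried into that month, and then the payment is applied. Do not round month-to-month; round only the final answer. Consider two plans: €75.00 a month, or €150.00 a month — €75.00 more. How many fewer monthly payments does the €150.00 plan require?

15 fewer payments

Monthly rate r = 12.9%/12 = 1.075% = 0.01075.
At €75.00/mo: n = ⌈−ln(1 − rB₀/P)/ln(1+r)⌉ = 29 payments (last €61.21); total interest = total paid − €1,850.00 = €311.21.
At €150.00/mo: 14 payments (last €45.50); total interest €145.50.
Payments saved = 29 − 14 = 15.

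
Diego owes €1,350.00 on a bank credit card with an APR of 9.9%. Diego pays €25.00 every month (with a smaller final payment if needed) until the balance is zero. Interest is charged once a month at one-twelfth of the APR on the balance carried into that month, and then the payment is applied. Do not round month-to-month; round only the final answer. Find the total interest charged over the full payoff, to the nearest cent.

Monthly rate r = 9.9%/12 = 0.825% = 0.00825.
Payoff takes n = ⌈−ln(1 − rB₀/P)/ln(1+r)⌉ = ⌈71.772⌉ = 72 payments; the last is €19.31.
Total paid = 71·€25.00 + €19.31 = €1,794.31.
Total interest = total paid − principal = €1,794.31 − €1,350.00 = €444.31.

€444.31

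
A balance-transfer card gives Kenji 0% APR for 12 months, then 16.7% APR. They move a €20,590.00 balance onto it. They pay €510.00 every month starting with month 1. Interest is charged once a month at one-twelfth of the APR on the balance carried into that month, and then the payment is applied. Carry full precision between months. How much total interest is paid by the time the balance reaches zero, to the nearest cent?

Promo months 1–12 at r₀ = 0%/12 = 0; months 13+ at r₁ = 16.7%/12 = 0.0139167.
After month 12 (no interest yet): B = €20,590.00 − 12·€510.00 = €14,470.00.
Then at r₁ with €510.00/mo: n₂ = −ln(1 − r₁·B/P)/ln(1+r₁) ≈ 36.34 → 37 more payments.
Total paid = 48·€510.00 + €175.53 = €24,655.53; interest = €24,655.53 − €20,590.00 = €4,065.53.

€4,065.53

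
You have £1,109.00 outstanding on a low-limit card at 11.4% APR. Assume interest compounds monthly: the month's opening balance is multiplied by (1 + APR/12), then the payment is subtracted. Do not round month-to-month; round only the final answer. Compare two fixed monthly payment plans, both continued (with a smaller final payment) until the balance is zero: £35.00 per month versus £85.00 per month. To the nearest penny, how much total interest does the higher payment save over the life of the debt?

£136.07

Monthly rate r = 11.4%/12 = 0.95% = 0.0095.
At £35.00/mo: n = ⌈−ln(1 − rB₀/P)/ln(1+r)⌉ = 38 payments (last £30.68); total interest = total paid − £1,109.00 = £216.68.
At £85.00/mo: 14 payments (last £84.61); total interest £80.61.
Interest saved = £216.68 − £80.61 = £136.07.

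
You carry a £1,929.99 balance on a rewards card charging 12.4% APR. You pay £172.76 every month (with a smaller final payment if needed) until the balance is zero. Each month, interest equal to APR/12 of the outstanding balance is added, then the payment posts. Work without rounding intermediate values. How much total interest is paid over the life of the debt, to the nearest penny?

£131.42

Monthly rate r = 12.4%/12 = 1.03333% = 0.0103333.
Payoff takes n = ⌈−ln(1 − rB₀/P)/ln(1+r)⌉ = ⌈11.932⌉ = 12 payments; the last is £161.05.
Total paid = 11·£172.76 + £161.05 = £2,061.41.
Total interest = total paid − principal = £2,061.41 − £1,929.99 = £131.42.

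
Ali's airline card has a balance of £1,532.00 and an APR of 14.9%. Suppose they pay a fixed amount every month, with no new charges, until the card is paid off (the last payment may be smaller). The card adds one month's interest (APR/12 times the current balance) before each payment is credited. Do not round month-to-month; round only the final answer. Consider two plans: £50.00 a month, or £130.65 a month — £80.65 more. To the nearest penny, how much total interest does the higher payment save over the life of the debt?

Monthly rate r = 14.9%/12 = 1.24167% = 0.0124167.
At £50.00/mo: n = ⌈−ln(1 − rB₀/P)/ln(1+r)⌉ = 39 payments (last £39.87); total interest = total paid − £1,532.00 = £407.87.
At £130.65/mo: 13 payments (last £98.30); total interest £134.10.
Interest saved = £407.87 − £134.10 = £273.77.

£273.77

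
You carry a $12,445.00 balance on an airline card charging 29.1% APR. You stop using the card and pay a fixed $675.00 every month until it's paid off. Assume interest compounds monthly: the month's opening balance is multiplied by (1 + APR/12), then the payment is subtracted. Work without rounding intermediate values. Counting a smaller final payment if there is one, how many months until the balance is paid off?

25 months

Monthly rate r = 29.1%/12 = 2.425% = 0.02425.
Recurrence: B ← B·(1+r) − $675.00.
Month 1: interest $301.79; balance after payment $12,071.79.
Month 2: interest $292.74; balance after payment $11,689.53.
Closed form: n = −ln(1 − rB₀/P)/ln(1+r) = −ln(0.5529)/ln(1.02425) ≈ 24.731, so the balance reaches zero during payment 25.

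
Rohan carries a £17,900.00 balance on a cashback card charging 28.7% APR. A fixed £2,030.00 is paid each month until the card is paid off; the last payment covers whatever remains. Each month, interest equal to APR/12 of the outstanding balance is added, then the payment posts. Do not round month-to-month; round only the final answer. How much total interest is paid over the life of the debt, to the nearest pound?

£2,443

Monthly rate r = 28.7%/12 = 2.39167% = 0.0239167.
Payoff takes n = ⌈−ln(1 − rB₀/P)/ln(1+r)⌉ = ⌈10.021⌉ = 11 payments; the last is £43.37.
Total paid = 10·£2,030.00 + £43.37 = £20,343.37.
Total interest = total paid − principal = £20,343.37 − £17,900.00 = £2,443.37.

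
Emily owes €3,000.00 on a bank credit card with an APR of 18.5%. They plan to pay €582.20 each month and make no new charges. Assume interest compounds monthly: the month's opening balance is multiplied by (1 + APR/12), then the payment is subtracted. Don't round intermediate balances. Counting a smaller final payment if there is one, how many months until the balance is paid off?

Monthly rate r = 18.5%/12 = 1.54167% = 0.0154167.
Recurrence: B ← B·(1+r) − €582.20.
Month 1: interest €46.25; balance after payment €2,464.05.
Month 2: interest €37.99; balance after payment €1,919.84.
Month 3: interest €29.60; balance after payment €1,367.23.
Month 4: interest €21.08; balance after payment €806.11.
Month 5: interest €12.43; balance after payment €236.34.
Month 6: interest €3.64; balance after payment €0.00.

6 months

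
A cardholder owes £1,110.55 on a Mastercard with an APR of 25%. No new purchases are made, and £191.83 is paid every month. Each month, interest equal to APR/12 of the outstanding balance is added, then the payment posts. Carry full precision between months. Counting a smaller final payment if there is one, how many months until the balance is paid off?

Monthly rate r = 25%/12 = 2.08333% = 0.0208333.
Recurrence: B ← B·(1+r) − £191.83.
Month 1: interest £23.14; balance after payment £941.86.
Month 2: interest £19.62; balance after payment £769.65.
Closed form: n = −ln(1 − rB₀/P)/ln(1+r) = −ln(0.87939)/ln(1.02083) ≈ 6.233, so the balance reaches zero during payment 7.

7 payments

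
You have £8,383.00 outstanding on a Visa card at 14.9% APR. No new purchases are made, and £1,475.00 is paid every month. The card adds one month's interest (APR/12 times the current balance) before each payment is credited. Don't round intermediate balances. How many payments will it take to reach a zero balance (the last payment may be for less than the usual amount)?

Monthly rate r = 14.9%/12 = 1.24167% = 0.0124167.
Recurrence: B ← B·(1+r) − £1,475.00.
Month 1: interest £104.09; balance after payment £7,012.09.
Month 2: interest £87.07; balance after payment £5,624.16.
Month 3: interest £69.83; balance after payment £4,218.99.
Month 4: interest £52.39; balance after payment £2,796.37.
Month 5: interest £34.72; balance after payment £1,356.10.
Month 6: interest £16.84; balance after payment £0.00.

6 months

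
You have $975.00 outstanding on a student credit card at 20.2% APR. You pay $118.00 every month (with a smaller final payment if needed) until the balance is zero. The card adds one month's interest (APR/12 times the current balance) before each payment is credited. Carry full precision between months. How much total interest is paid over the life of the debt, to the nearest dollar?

Monthly rate r = 20.2%/12 = 1.68333% = 0.0168333.
Payoff takes n = ⌈−ln(1 − rB₀/P)/ln(1+r)⌉ = ⌈8.972⌉ = 9 payments; the last is $114.67.
Total paid = 8·$118.00 + $114.67 = $1,058.67.
Total interest = total paid − principal = $1,058.67 − $975.00 = $83.67.

$84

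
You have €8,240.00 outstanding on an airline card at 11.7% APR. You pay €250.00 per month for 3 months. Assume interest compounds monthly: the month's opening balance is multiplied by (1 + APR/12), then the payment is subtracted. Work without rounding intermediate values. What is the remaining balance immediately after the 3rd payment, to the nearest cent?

Monthly rate r = 11.7%/12 = 0.975% = 0.00975.
Each month: B ← B·(1+r) − €250.00.
Month 1: interest €80.34; balance after payment €8,070.34.
Month 2: interest €78.69; balance after payment €7,899.03.
Month 3: interest €77.02; balance after payment €7,726.04.

€7,726.04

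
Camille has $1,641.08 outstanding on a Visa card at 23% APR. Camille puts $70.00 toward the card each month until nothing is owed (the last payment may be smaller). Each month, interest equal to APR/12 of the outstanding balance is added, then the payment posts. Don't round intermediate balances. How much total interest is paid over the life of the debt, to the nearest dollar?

$559

Monthly rate r = 23%/12 = 1.91667% = 0.0191667.
Payoff takes n = ⌈−ln(1 − rB₀/P)/ln(1+r)⌉ = ⌈31.427⌉ = 32 payments; the last is $30.03.
Total paid = 31·$70.00 + $30.03 = $2,200.03.
Total interest = total paid − principal = $2,200.03 − $1,641.08 = $558.95.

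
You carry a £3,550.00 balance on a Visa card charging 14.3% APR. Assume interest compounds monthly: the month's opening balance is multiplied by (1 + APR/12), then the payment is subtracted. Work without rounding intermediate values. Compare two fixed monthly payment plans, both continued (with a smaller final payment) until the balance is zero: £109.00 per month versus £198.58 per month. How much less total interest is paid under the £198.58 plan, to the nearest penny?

£503.72

Monthly rate r = 14.3%/12 = 1.19167% = 0.0119167.
At £109.00/mo: n = ⌈−ln(1 − rB₀/P)/ln(1+r)⌉ = 42 payments (last £50.86); total interest = total paid − £3,550.00 = £969.86.
At £198.58/mo: 21 payments (last £44.54); total interest £466.14.
Interest saved = £969.86 − £466.14 = £503.72.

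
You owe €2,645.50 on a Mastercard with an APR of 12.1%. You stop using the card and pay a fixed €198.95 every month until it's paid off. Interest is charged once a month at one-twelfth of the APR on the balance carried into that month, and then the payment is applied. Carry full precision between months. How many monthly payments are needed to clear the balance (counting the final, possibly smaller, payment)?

15 payments

Monthly rate r = 12.1%/12 = 1.00833% = 0.0100833.
Recurrence: B ← B·(1+r) − €198.95.
Month 1: interest €26.68; balance after payment €2,473.23.
Month 2: interest €24.94; balance after payment €2,299.21.
Closed form: n = −ln(1 − rB₀/P)/ln(1+r) = −ln(0.86592)/ln(1.01008) ≈ 14.349, so the balance reaches zero during payment 15.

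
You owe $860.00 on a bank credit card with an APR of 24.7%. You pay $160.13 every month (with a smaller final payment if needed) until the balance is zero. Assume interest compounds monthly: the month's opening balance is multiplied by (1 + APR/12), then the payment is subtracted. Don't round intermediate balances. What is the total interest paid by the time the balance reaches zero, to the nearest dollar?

Monthly rate r = 24.7%/12 = 2.05833% = 0.0205833.
Payoff takes n = ⌈−ln(1 − rB₀/P)/ln(1+r)⌉ = ⌈5.750⌉ = 6 payments; the last is $120.36.
Total paid = 5·$160.13 + $120.36 = $921.01.
Total interest = total paid − principal = $921.01 − $860.00 = $61.01.

$61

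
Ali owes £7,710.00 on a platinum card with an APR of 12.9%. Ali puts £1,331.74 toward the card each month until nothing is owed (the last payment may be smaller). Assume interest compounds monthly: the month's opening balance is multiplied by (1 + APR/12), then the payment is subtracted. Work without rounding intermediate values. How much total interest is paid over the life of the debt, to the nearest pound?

£293

Monthly rate r = 12.9%/12 = 1.075% = 0.01075.
Payoff takes n = ⌈−ln(1 − rB₀/P)/ln(1+r)⌉ = ⌈6.009⌉ = 7 payments; the last is £12.70.
Total paid = 6·£1,331.74 + £12.70 = £8,003.14.
Total interest = total paid − principal = £8,003.14 − £7,710.00 = £293.14.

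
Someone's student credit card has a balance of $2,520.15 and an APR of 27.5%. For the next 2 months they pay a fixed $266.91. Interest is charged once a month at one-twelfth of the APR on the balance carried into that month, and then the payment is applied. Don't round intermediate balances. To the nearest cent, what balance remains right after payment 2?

Monthly rate r = 27.5%/12 = 2.29167% = 0.0229167.
Each month: B ← B·(1+r) − $266.91.
Month 1: interest $57.75; balance after payment $2,310.99.
Month 2: interest $52.96; balance after payment $2,097.04.

$2,097.04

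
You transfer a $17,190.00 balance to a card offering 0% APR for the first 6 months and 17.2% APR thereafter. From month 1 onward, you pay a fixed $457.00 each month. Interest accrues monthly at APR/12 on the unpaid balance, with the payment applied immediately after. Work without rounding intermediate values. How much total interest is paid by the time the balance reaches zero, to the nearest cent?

$4,934.58

Promo months 1–6 at r₀ = 0%/12 = 0; months 7+ at r₁ = 17.2%/12 = 0.0143333.
After month 6 (no interest yet): B = $17,190.00 − 6·$457.00 = $14,448.00.
Then at r₁ with $457.00/mo: n₂ = −ln(1 − r₁·B/P)/ln(1+r₁) ≈ 42.41 → 43 more payments.
Total paid = 48·$457.00 + $188.58 = $22,124.58; interest = $22,124.58 − $17,190.00 = $4,934.58.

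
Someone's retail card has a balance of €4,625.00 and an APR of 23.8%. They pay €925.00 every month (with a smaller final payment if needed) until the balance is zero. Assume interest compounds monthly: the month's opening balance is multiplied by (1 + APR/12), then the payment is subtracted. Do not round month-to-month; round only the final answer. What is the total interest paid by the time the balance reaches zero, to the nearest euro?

Monthly rate r = 23.8%/12 = 1.98333% = 0.0198333.
Payoff takes n = ⌈−ln(1 − rB₀/P)/ln(1+r)⌉ = ⌈5.318⌉ = 6 payments; the last is €295.82.
Total paid = 5·€925.00 + €295.82 = €4,920.82.
Total interest = total paid − principal = €4,920.82 − €4,625.00 = €295.82.

€296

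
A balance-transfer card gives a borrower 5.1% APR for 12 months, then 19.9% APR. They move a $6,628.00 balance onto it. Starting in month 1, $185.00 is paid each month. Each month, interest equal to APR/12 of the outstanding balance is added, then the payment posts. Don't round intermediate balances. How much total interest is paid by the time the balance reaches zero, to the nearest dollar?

$1,747

Promo months 1–12 at r₀ = 5.1%/12 = 0.00425; months 13+ at r₁ = 19.9%/12 = 0.0165833.
After month 12: iterate B ← B·(1+r₀) − $185.00 for 12 months → $4,701.41.
Then at r₁ with $185.00/mo: n₂ = −ln(1 − r₁·B/P)/ln(1+r₁) ≈ 33.27 → 34 more payments.
Total paid = 45·$185.00 + $50.22 = $8,375.22; interest = $8,375.22 − $6,628.00 = $1,747.22.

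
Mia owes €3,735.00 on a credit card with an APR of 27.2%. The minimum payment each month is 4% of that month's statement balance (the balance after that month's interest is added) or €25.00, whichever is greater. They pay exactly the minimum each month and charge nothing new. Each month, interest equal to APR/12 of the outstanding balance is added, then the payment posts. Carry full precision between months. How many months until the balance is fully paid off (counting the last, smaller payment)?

135 months

Monthly rate r = 27.2%/12 = 2.26667% = 0.0226667.
While 4% of the post-interest balance exceeds €25.00, each month B ← (B·(1+r))·(1 − 0.04), i.e. B shrinks by the factor (1+r)·0.96 = 0.98176.
This holds for months 1–99. Entering month 100 the balance is €603.70; 4% of the post-interest balance is now below €25.00, so the flat €25.00 minimum applies from here.
From month 100 a fixed €25.00 at rate r clears €603.70 in 36 more payments. Total: 99 + 36 = 135 months.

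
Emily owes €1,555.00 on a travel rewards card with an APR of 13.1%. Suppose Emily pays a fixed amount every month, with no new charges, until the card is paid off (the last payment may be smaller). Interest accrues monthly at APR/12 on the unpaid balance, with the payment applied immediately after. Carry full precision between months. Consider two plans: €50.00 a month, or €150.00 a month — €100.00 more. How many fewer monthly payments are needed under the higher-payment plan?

Monthly rate r = 13.1%/12 = 1.09167% = 0.0109167.
At €50.00/mo: n = ⌈−ln(1 − rB₀/P)/ln(1+r)⌉ = 39 payments (last €10.11); total interest = total paid − €1,555.00 = €355.11.
At €150.00/mo: 12 payments (last €9.29); total interest €104.29.
Payments saved = 39 − 12 = 27.

27 fewer payments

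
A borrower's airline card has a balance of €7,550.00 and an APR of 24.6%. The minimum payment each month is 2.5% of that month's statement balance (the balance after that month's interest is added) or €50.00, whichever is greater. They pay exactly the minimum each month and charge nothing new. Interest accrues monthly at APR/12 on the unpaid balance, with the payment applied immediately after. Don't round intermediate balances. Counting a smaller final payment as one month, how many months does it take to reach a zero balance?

349 months

Monthly rate r = 24.6%/12 = 2.05% = 0.0205.
While 2.5% of the post-interest balance exceeds €50.00, each month B ← (B·(1+r))·(1 − 0.025), i.e. B shrinks by the factor (1+r)·0.975 = 0.99499.
This holds for months 1–269. Entering month 270 the balance is €1,953.84; 2.5% of the post-interest balance is now below €50.00, so the flat €50.00 minimum applies from here.
From month 270 a fixed €50.00 at rate r clears €1,953.84 in 80 more payments. Total: 269 + 80 = 349 months.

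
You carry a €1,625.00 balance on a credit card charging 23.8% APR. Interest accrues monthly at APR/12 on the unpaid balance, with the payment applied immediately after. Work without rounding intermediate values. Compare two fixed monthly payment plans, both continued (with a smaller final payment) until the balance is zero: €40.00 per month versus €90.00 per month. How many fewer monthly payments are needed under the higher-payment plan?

Monthly rate r = 23.8%/12 = 1.98333% = 0.0198333.
At €40.00/mo: n = ⌈−ln(1 − rB₀/P)/ln(1+r)⌉ = 84 payments (last €17.30); total interest = total paid − €1,625.00 = €1,712.30.
At €90.00/mo: 23 payments (last €51.83); total interest €406.83.
Payments saved = 84 − 23 = 61.

61 fewer payments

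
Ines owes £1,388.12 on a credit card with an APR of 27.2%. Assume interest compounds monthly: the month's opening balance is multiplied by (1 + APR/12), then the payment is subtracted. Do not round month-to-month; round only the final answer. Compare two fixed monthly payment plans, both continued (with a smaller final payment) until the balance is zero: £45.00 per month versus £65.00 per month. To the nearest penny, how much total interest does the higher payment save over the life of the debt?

Monthly rate r = 27.2%/12 = 2.26667% = 0.0226667.
At £45.00/mo: n = ⌈−ln(1 − rB₀/P)/ln(1+r)⌉ = 54 payments (last £27.01); total interest = total paid − £1,388.12 = £1,023.89.
At £65.00/mo: 30 payments (last £34.33); total interest £531.21.
Interest saved = £1,023.89 − £531.21 = £492.68.

£492.68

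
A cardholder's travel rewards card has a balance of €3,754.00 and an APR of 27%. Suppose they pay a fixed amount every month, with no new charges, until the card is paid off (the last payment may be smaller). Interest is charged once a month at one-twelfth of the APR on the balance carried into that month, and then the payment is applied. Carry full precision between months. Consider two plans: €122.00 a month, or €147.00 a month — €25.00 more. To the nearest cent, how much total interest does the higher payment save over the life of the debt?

Monthly rate r = 27%/12 = 2.25% = 0.0225.
At €122.00/mo: n = ⌈−ln(1 − rB₀/P)/ln(1+r)⌉ = 53 payments (last €119.10); total interest = total paid − €3,754.00 = €2,709.10.
At €147.00/mo: 39 payments (last €61.07); total interest €1,893.07.
Interest saved = €2,709.10 − €1,893.07 = €816.03.

€816.03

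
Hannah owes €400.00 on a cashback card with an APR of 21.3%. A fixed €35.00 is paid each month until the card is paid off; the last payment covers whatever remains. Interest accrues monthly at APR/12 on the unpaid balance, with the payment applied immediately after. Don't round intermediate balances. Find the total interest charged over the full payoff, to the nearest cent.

€51.04

Monthly rate r = 21.3%/12 = 1.775% = 0.01775.
Payoff takes n = ⌈−ln(1 − rB₀/P)/ln(1+r)⌉ = ⌈12.886⌉ = 13 payments; the last is €31.04.
Total paid = 12·€35.00 + €31.04 = €451.04.
Total interest = total paid − principal = €451.04 − €400.00 = €51.04.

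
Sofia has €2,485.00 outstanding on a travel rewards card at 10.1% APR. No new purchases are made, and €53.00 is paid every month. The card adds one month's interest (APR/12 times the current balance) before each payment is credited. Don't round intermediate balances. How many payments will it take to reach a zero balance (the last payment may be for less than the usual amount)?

60 months

Monthly rate r = 10.1%/12 = 0.841667% = 0.00841667.
Recurrence: B ← B·(1+r) − €53.00.
Month 1: interest €20.92; balance after payment €2,452.92.
Month 2: interest €20.65; balance after payment €2,420.56.
Closed form: n = −ln(1 − rB₀/P)/ln(1+r) = −ln(0.60537)/ln(1.00842) ≈ 59.884, so the balance reaches zero during payment 60.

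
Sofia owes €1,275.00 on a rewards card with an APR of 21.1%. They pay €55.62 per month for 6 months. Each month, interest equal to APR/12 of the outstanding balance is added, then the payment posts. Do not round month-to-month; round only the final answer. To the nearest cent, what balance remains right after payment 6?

Monthly rate r = 21.1%/12 = 1.75833% = 0.0175833.
Each month: B ← B·(1+r) − €55.62.
Month 1: interest €22.42; balance after payment €1,241.80.
Month 2: interest €21.83; balance after payment €1,208.01.
Month 3: interest €21.24; balance after payment €1,173.63.
Month 4: interest €20.64; balance after payment €1,138.65.
Month 5: interest €20.02; balance after payment €1,103.05.
Month 6: interest €19.40; balance after payment €1,066.83.

€1,066.83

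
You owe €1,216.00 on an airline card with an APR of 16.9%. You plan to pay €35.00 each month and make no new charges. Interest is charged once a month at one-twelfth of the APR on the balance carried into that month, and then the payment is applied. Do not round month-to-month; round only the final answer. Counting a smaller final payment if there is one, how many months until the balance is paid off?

49 months

Monthly rate r = 16.9%/12 = 1.40833% = 0.0140833.
Recurrence: B ← B·(1+r) − €35.00.
Month 1: interest €17.13; balance after payment €1,198.13.
Month 2: interest €16.87; balance after payment €1,180.00.
Closed form: n = −ln(1 − rB₀/P)/ln(1+r) = −ln(0.5107)/ln(1.01408) ≈ 48.049, so the balance reaches zero during payment 49.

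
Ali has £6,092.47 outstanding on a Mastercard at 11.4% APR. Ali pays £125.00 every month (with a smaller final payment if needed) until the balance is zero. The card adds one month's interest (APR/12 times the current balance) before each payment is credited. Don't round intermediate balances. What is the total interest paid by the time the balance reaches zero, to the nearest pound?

Monthly rate r = 11.4%/12 = 0.95% = 0.0095.
Payoff takes n = ⌈−ln(1 − rB₀/P)/ln(1+r)⌉ = ⌈65.764⌉ = 66 payments; the last is £95.60.
Total paid = 65·£125.00 + £95.60 = £8,220.60.
Total interest = total paid − principal = £8,220.60 − £6,092.47 = £2,128.13.

£2,128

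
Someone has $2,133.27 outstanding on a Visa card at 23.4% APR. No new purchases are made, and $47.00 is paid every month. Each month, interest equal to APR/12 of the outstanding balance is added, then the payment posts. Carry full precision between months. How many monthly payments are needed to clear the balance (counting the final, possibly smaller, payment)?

113 payments

Monthly rate r = 23.4%/12 = 1.95% = 0.0195.
Recurrence: B ← B·(1+r) − $47.00.
Month 1: interest $41.60; balance after payment $2,127.87.
Month 2: interest $41.49; balance after payment $2,122.36.
Closed form: n = −ln(1 − rB₀/P)/ln(1+r) = −ln(0.11492)/ln(1.0195) ≈ 112.028, so the balance reaches zero during payment 113.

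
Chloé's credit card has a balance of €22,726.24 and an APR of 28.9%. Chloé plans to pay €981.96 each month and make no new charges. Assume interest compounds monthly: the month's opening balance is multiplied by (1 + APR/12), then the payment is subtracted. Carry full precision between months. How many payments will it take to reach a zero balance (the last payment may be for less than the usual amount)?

Monthly rate r = 28.9%/12 = 2.40833% = 0.0240833.
Recurrence: B ← B·(1+r) − €981.96.
Month 1: interest €547.32; balance after payment €22,291.60.
Month 2: interest €536.86; balance after payment €21,846.50.
Closed form: n = −ln(1 − rB₀/P)/ln(1+r) = −ln(0.44262)/ln(1.02408) ≈ 34.248, so the balance reaches zero during payment 35.

35 payments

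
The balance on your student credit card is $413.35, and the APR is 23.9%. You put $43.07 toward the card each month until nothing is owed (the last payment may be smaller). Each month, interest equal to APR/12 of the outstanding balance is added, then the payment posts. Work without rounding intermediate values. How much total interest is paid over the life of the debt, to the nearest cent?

$50.02

Monthly rate r = 23.9%/12 = 1.99167% = 0.0199167.
Payoff takes n = ⌈−ln(1 − rB₀/P)/ln(1+r)⌉ = ⌈10.757⌉ = 11 payments; the last is $32.67.
Total paid = 10·$43.07 + $32.67 = $463.37.
Total interest = total paid − principal = $463.37 − $413.35 = $50.02.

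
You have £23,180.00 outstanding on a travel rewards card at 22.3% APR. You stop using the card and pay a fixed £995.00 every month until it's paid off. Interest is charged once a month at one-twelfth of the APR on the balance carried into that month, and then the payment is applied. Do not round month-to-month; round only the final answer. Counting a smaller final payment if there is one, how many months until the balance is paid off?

Monthly rate r = 22.3%/12 = 1.85833% = 0.0185833.
Recurrence: B ← B·(1+r) − £995.00.
Month 1: interest £430.76; balance after payment £22,615.76.
Month 2: interest £420.28; balance after payment £22,041.04.
Closed form: n = −ln(1 − rB₀/P)/ln(1+r) = −ln(0.56707)/ln(1.01858) ≈ 30.808, so the balance reaches zero during payment 31.

31 months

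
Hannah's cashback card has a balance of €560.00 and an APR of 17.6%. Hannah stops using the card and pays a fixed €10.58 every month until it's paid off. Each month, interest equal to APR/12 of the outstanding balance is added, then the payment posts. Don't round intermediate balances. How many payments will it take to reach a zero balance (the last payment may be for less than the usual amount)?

103 payments

Monthly rate r = 17.6%/12 = 1.46667% = 0.0146667.
Recurrence: B ← B·(1+r) − €10.58.
Month 1: interest €8.21; balance after payment €557.63.
Month 2: interest €8.18; balance after payment €555.23.
Closed form: n = −ln(1 − rB₀/P)/ln(1+r) = −ln(0.22369)/ln(1.01467) ≈ 102.848, so the balance reaches zero during payment 103.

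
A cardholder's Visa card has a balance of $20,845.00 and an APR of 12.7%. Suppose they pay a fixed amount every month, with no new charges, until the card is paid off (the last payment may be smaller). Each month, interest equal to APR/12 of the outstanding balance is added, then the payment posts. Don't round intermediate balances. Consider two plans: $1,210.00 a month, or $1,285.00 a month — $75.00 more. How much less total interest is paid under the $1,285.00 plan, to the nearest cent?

$144.28

Monthly rate r = 12.7%/12 = 1.05833% = 0.0105833.
At $1,210.00/mo: n = ⌈−ln(1 − rB₀/P)/ln(1+r)⌉ = 20 payments (last $145.48); total interest = total paid − $20,845.00 = $2,290.48.
At $1,285.00/mo: 18 payments (last $1,146.20); total interest $2,146.20.
Interest saved = $2,290.48 − $2,146.20 = $144.28.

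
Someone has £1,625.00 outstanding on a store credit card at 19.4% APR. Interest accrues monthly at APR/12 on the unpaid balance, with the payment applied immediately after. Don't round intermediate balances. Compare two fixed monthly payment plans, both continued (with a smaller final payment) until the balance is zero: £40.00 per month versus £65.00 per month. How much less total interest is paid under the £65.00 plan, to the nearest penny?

Monthly rate r = 19.4%/12 = 1.61667% = 0.0161667.
At £40.00/mo: n = ⌈−ln(1 − rB₀/P)/ln(1+r)⌉ = 67 payments (last £27.23); total interest = total paid − £1,625.00 = £1,042.23.
At £65.00/mo: 33 payments (last £18.74); total interest £473.74.
Interest saved = £1,042.23 − £473.74 = £568.49.

£568.49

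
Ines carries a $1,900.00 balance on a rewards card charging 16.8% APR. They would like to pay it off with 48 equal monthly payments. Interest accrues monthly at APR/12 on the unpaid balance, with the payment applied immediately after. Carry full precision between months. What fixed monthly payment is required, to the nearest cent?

Monthly rate r = 16.8%/12 = 1.4% = 0.014.
Level-payment amortization: P = B₀·r / (1 − (1+r)^(−n)) = 1900.00·0.014 / (1 − 1.014^(−48)).
Denominator 1 − (1+r)^(−48) = 0.486928182.
P = 26.6 / 0.486928182 ≈ 54.63.

$54.63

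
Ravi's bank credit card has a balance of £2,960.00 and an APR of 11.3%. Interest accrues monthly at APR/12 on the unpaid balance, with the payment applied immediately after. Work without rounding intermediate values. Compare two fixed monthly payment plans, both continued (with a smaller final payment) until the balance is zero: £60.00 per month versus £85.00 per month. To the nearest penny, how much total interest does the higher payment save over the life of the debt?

Monthly rate r = 11.3%/12 = 0.941667% = 0.00941667.
At £60.00/mo: n = ⌈−ln(1 − rB₀/P)/ln(1+r)⌉ = 67 payments (last £38.90); total interest = total paid − £2,960.00 = £1,038.90.
At £85.00/mo: 43 payments (last £33.93); total interest £643.93.
Interest saved = £1,038.90 − £643.93 = £394.97.

£394.97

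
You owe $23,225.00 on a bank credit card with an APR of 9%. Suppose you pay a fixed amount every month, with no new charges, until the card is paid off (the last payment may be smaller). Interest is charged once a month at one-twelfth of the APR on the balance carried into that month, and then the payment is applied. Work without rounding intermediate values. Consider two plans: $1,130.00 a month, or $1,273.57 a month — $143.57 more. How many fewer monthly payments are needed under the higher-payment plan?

3 fewer payments

Monthly rate r = 9%/12 = 0.75% = 0.0075.
At $1,130.00/mo: n = ⌈−ln(1 − rB₀/P)/ln(1+r)⌉ = 23 payments (last $458.77); total interest = total paid − $23,225.00 = $2,093.77.
At $1,273.57/mo: 20 payments (last $871.50); total interest $1,844.33.
Payments saved = 23 − 20 = 3.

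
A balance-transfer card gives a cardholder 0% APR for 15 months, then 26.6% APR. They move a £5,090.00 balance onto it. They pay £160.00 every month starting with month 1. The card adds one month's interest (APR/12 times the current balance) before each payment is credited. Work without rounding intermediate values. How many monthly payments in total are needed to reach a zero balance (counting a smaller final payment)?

Promo months 1–15 at r₀ = 0%/12 = 0; months 16+ at r₁ = 26.6%/12 = 0.0221667.
After month 15 (no interest yet): B = £5,090.00 − 15·£160.00 = £2,690.00.
Then at r₁ with £160.00/mo: n₂ = −ln(1 − r₁·B/P)/ln(1+r₁) ≈ 21.27 → 22 more payments.

37 months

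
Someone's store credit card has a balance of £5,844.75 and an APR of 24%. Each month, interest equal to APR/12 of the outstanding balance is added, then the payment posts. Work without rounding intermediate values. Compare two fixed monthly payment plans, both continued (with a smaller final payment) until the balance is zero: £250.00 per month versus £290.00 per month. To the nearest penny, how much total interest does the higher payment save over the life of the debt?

Monthly rate r = 24%/12 = 2% = 0.02.
At £250.00/mo: n = ⌈−ln(1 − rB₀/P)/ln(1+r)⌉ = 32 payments (last £207.91); total interest = total paid − £5,844.75 = £2,113.16.
At £290.00/mo: 27 payments (last £16.47); total interest £1,711.72.
Interest saved = £2,113.16 − £1,711.72 = £401.44.

£401.44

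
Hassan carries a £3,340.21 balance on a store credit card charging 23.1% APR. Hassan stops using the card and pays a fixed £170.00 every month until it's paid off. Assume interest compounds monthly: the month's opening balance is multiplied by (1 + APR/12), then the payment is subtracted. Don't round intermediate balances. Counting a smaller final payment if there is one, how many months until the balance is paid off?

25 months

Monthly rate r = 23.1%/12 = 1.925% = 0.01925.
Recurrence: B ← B·(1+r) − £170.00.
Month 1: interest £64.30; balance after payment £3,234.51.
Month 2: interest £62.26; balance after payment £3,126.77.
Closed form: n = −ln(1 − rB₀/P)/ln(1+r) = −ln(0.62177)/ln(1.01925) ≈ 24.922, so the balance reaches zero during payment 25.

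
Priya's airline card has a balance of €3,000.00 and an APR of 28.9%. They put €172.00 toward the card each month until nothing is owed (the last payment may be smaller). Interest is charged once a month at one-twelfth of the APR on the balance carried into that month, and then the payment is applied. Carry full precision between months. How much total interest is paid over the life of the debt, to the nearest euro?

Monthly rate r = 28.9%/12 = 2.40833% = 0.0240833.
Payoff takes n = ⌈−ln(1 − rB₀/P)/ln(1+r)⌉ = ⌈22.894⌉ = 23 payments; the last is €153.95.
Total paid = 22·€172.00 + €153.95 = €3,937.95.
Total interest = total paid − principal = €3,937.95 − €3,000.00 = €937.95.

€938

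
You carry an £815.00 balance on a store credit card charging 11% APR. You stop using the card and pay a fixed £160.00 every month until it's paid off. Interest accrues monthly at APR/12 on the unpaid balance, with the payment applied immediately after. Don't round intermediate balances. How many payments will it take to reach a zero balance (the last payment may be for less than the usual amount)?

6 months

Monthly rate r = 11%/12 = 0.916667% = 0.00916667.
Recurrence: B ← B·(1+r) − £160.00.
Month 1: interest £7.47; balance after payment £662.47.
Month 2: interest £6.07; balance after payment £508.54.
Month 3: interest £4.66; balance after payment £353.21.
Month 4: interest £3.24; balance after payment £196.44.
Month 5: interest £1.80; balance after payment £38.24.
Month 6: interest £0.35; balance after payment £0.00.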